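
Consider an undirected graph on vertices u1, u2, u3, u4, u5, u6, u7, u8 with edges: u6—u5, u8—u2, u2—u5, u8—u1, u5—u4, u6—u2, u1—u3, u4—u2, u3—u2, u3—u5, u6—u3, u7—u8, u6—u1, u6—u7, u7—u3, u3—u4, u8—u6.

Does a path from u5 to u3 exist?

Yes

Explore from u5.
Distance 1: reach u2, u3, u4, u6.
Found u3.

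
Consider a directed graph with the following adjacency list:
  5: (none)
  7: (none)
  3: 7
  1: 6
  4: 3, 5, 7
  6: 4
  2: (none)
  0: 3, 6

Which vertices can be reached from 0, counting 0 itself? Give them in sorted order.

0, 3, 4, 5, 6, 7

Start at 0.
Its neighbours: 3, 6.
Then their neighbours: 4, 7.
Then next layer: 5.
Nothing further is reachable.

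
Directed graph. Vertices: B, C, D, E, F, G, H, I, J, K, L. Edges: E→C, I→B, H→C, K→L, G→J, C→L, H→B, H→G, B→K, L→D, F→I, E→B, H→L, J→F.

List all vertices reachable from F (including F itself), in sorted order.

B, D, F, I, K, L

Start at F.
Its neighbours: I.
Then their neighbours: B.
Then next layer: K.
Then next layer: L.
Then next layer: D.
Nothing further is reachable.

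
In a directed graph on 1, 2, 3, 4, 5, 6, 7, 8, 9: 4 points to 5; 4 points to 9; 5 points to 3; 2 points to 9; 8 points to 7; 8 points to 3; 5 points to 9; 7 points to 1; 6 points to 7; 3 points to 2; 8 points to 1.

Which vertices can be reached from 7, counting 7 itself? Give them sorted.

Start at 7.
Its neighbours: 1.
Nothing further is reachable.

1, 7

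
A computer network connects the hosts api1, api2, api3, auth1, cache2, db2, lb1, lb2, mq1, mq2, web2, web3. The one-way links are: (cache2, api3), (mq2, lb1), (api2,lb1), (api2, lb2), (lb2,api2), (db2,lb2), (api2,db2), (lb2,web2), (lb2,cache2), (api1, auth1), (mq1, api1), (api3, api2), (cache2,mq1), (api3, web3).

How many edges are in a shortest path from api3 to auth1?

Distance 0: api3.
Distance 1: api2, web3.
Distance 2: db2, lb1, lb2.
Distance 3: cache2, web2.
Distance 4: mq1.
Distance 5: api1.
Distance 6: auth1 — contains auth1.

6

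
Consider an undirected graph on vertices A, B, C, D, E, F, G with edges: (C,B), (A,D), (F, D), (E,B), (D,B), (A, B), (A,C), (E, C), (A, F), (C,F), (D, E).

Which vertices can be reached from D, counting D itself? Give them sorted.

A, B, C, D, E, F

Start at D.
Its neighbours: A, B, E, F.
Then their neighbours: C.
Nothing further is reachable.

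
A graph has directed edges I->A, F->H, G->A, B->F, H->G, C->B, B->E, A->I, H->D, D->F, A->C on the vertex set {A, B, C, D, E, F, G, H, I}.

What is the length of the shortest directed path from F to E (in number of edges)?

Distance 0: F.
Distance 1: H.
Distance 2: D, G.
Distance 3: A.
Distance 4: C, I.
Distance 5: B.
Distance 6: E — contains E.

6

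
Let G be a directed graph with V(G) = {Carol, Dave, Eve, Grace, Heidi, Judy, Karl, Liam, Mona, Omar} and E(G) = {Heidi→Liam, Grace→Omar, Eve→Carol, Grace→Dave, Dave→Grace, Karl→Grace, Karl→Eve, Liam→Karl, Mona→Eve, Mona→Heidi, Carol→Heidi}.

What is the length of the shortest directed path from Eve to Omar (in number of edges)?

6

Distance 0: Eve.
Distance 1: Carol.
Distance 2: Heidi.
Distance 3: Liam.
Distance 4: Karl.
Distance 5: Grace.
Distance 6: Dave, Omar — contains Omar.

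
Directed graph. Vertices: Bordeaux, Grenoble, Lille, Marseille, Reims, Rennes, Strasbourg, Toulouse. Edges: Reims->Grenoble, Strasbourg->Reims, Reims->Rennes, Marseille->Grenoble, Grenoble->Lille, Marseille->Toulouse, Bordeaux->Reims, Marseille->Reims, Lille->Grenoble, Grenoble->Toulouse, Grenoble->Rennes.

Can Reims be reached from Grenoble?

No

Explore from Grenoble.
Distance 1: reach Lille, Rennes, Toulouse.
The search from Grenoble is exhausted; no directed path reaches Reims.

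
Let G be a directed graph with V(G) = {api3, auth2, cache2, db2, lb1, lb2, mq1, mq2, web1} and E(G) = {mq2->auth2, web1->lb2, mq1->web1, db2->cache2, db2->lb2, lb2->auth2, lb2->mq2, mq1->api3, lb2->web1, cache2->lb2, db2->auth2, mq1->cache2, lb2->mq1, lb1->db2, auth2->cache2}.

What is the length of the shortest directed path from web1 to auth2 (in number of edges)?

Distance 0: web1.
Distance 1: lb2.
Distance 2: auth2, mq1, mq2 — contains auth2.

2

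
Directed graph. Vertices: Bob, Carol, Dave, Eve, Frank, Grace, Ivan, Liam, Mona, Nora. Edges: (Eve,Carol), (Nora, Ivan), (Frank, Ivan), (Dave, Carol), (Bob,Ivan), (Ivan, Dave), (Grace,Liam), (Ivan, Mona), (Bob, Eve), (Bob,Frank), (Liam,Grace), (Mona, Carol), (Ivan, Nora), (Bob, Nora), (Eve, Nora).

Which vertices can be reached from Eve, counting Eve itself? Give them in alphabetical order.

Carol, Dave, Eve, Ivan, Mona, Nora

Start at Eve.
Its neighbours: Carol, Nora.
Then their neighbours: Ivan.
Then next layer: Dave, Mona.
Nothing further is reachable.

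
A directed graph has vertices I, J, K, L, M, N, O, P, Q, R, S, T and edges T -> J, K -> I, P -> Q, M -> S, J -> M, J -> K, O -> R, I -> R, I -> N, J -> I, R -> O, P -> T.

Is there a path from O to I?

No

Explore from O.
Distance 1: reach R.
The search from O is exhausted; no directed path reaches I.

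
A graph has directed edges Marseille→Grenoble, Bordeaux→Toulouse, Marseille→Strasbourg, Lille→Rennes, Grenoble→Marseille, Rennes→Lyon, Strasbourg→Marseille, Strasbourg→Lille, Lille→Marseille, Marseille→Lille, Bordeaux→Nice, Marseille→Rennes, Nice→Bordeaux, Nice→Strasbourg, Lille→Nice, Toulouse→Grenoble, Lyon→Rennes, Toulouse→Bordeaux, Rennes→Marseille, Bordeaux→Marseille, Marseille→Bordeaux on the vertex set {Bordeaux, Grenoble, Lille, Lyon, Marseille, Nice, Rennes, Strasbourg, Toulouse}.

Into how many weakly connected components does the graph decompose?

From Bordeaux: component {Bordeaux, Grenoble, Lille, Lyon, Marseille, Nice, Rennes, Strasbourg, Toulouse}.
That's 1 component.

1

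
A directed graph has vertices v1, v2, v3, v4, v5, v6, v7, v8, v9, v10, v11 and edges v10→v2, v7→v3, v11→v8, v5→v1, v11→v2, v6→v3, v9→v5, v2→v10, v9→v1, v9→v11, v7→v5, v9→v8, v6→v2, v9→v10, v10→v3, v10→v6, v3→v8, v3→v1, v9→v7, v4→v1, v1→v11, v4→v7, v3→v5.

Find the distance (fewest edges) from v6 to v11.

3

Distance 0: v6.
Distance 1: v2, v3.
Distance 2: v1, v5, v8, v10.
Distance 3: v11 — contains v11.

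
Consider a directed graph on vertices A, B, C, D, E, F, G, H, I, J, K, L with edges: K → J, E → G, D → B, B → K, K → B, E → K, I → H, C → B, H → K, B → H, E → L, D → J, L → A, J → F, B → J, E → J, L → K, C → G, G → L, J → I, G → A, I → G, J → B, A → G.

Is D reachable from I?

No

Explore from I.
Distance 1: reach G, H.
Distance 2: reach A, K, L.
Distance 3: reach B, J.
Distance 4: reach F.
The search from I is exhausted; no directed path reaches D.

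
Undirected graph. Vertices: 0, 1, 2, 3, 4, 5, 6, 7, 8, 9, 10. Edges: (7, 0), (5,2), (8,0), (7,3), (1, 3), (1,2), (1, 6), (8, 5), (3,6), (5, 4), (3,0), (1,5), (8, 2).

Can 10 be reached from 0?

No

Explore from 0.
Distance 1: reach 3, 7, 8.
Distance 2: reach 1, 2, 5, 6.
Distance 3: reach 4.
The search is exhausted without reaching 10; it lies in a different component.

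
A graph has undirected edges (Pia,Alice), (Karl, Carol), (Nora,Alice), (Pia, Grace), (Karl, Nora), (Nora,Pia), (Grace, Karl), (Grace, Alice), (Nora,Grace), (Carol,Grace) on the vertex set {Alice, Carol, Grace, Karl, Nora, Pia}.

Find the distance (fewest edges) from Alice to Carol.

2

Distance 0: Alice.
Distance 1: Grace, Nora, Pia.
Distance 2: Carol, Karl — contains Carol.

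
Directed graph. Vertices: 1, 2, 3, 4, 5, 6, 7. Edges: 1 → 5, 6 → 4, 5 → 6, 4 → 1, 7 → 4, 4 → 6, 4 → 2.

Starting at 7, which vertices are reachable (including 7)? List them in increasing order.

1, 2, 4, 5, 6, 7

Start at 7.
Its neighbours: 4.
Then their neighbours: 1, 2, 6.
Then next layer: 5.
Nothing further is reachable.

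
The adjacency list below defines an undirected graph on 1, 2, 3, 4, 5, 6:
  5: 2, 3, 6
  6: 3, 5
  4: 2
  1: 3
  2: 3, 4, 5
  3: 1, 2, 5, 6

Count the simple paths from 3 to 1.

1

3–1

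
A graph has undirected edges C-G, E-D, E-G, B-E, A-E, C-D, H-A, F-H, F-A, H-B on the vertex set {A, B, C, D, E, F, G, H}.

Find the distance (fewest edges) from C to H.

Distance 0: C.
Distance 1: D, G.
Distance 2: E.
Distance 3: A, B.
Distance 4: F, H — contains H.

4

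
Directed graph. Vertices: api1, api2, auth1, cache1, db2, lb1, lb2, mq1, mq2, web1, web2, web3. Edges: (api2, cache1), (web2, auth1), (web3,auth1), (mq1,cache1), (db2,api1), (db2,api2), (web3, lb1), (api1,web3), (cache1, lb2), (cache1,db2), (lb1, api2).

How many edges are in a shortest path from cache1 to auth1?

4

Distance 0: cache1.
Distance 1: db2, lb2.
Distance 2: api1, api2.
Distance 3: web3.
Distance 4: auth1, lb1 — contains auth1.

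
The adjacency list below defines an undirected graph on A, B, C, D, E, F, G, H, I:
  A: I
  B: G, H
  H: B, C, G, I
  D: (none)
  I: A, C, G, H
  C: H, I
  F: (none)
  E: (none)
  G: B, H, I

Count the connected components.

From A: component {A, B, C, G, H, I}.
From D: component {D}.
From E: component {E}.
From F: component {F}.
That's 4 components.

4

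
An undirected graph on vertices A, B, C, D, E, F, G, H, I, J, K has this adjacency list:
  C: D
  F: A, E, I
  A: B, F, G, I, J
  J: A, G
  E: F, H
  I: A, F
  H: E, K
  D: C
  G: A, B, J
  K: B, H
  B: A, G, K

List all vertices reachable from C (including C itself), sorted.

C, D

Start at C.
Its neighbours: D.
Nothing further is reachable.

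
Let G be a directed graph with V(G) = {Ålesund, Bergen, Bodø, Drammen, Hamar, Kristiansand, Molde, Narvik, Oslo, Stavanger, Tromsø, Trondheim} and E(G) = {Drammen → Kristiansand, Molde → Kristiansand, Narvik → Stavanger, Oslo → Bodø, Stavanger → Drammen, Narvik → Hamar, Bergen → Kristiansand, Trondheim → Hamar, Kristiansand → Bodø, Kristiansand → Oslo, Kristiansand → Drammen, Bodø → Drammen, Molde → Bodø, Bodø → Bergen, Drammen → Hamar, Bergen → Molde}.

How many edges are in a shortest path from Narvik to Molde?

Distance 0: Narvik.
Distance 1: Hamar, Stavanger.
Distance 2: Drammen.
Distance 3: Kristiansand.
Distance 4: Bodø, Oslo.
Distance 5: Bergen.
Distance 6: Molde — contains Molde.

6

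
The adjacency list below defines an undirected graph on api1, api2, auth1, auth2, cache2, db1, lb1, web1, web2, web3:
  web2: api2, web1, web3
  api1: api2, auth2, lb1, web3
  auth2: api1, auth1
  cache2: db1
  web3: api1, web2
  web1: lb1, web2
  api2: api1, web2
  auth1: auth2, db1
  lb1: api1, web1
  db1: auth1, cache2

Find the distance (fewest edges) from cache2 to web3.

Distance 0: cache2.
Distance 1: db1.
Distance 2: auth1.
Distance 3: auth2.
Distance 4: api1.
Distance 5: api2, lb1, web3 — contains web3.

5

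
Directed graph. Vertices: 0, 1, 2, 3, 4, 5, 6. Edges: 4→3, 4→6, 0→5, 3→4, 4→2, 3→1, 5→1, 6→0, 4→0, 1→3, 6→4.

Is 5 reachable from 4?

Yes

Explore from 4.
Distance 1: reach 0, 2, 3, 6.
Distance 2: reach 1, 5.
Found 5.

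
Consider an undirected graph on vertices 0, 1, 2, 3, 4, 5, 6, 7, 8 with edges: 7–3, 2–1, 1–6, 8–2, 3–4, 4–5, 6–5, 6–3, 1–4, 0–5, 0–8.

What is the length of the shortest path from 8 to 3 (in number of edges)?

4

Distance 0: 8.
Distance 1: 0, 2.
Distance 2: 1, 5.
Distance 3: 4, 6.
Distance 4: 3 — contains 3.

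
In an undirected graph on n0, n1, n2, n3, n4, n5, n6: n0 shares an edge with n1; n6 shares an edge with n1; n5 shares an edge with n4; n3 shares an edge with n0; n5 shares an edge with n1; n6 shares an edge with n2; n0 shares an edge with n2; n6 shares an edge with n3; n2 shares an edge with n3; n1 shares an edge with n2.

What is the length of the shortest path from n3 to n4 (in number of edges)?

4

Distance 0: n3.
Distance 1: n0, n2, n6.
Distance 2: n1.
Distance 3: n5.
Distance 4: n4 — contains n4.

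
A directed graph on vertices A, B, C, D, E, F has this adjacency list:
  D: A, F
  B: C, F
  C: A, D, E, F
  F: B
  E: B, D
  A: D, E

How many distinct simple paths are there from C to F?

8

C→A→D→F
C→A→E→B→F
C→A→E→D→F
C→D→A→E→B→F
C→D→F
C→E→B→F
C→E→D→F
C→F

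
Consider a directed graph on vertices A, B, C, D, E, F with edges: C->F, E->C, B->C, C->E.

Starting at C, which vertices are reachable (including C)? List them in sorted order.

Start at C.
Its neighbours: E, F.
Nothing further is reachable.

C, E, F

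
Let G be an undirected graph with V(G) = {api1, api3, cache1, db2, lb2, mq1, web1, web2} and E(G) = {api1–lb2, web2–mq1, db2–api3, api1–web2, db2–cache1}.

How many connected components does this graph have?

From api1: component {api1, lb2, mq1, web2}.
From api3: component {api3, cache1, db2}.
From web1: component {web1}.
That's 3 components.

3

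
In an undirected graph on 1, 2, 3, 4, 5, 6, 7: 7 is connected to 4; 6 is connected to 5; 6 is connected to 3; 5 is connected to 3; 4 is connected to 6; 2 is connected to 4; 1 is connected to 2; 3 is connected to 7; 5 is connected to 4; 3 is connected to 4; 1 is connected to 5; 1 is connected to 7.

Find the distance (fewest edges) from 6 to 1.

Distance 0: 6.
Distance 1: 3, 4, 5.
Distance 2: 1, 2, 7 — contains 1.

2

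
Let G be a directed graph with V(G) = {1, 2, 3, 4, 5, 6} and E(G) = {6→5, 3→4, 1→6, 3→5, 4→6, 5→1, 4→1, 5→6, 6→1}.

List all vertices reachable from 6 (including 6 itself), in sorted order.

1, 5, 6

Start at 6.
Its neighbours: 1, 5.
Nothing further is reachable.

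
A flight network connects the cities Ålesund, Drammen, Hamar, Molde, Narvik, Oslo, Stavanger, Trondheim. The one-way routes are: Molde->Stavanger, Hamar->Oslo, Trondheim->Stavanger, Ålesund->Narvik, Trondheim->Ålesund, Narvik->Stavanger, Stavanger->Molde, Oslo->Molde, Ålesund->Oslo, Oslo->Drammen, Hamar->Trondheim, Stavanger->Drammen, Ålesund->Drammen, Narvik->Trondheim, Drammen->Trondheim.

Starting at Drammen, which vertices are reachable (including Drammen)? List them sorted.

Start at Drammen.
Its neighbours: Trondheim.
Then their neighbours: Ålesund, Stavanger.
Then next layer: Molde, Narvik, Oslo.
Nothing further is reachable.

Ålesund, Drammen, Molde, Narvik, Oslo, Stavanger, Trondheim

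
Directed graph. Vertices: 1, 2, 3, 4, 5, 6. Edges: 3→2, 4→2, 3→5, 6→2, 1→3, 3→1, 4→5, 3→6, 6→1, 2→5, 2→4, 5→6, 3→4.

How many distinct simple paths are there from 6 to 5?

6→1→3→2→4→5
6→1→3→2→5
6→1→3→4→2→5
6→1→3→4→5
6→1→3→5
6→2→4→5
6→2→5

7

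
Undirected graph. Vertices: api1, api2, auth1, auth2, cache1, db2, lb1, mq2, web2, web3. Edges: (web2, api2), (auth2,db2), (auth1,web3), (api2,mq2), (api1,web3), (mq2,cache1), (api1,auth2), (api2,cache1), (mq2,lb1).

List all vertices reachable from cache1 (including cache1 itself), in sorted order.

api2, cache1, lb1, mq2, web2

Start at cache1.
Its neighbours: api2, mq2.
Then their neighbours: lb1, web2.
Nothing further is reachable.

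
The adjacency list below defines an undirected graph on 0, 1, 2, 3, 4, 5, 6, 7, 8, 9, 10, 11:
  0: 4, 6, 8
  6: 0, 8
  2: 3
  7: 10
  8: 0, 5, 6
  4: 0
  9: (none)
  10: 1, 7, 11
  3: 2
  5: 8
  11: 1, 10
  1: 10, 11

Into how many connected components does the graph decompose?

4

From 0: component {0, 4, 5, 6, 8}.
From 1: component {1, 7, 10, 11}.
From 2: component {2, 3}.
From 9: component {9}.
That's 4 components.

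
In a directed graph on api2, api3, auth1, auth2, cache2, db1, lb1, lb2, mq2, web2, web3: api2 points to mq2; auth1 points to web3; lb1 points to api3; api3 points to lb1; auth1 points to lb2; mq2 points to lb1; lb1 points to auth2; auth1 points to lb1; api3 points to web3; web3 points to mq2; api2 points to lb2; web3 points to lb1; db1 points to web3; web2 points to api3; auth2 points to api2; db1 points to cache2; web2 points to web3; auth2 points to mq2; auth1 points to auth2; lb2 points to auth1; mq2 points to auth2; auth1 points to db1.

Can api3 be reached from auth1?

Yes

Explore from auth1.
Distance 1: reach auth2, db1, lb1, lb2, web3.
Distance 2: reach api2, api3, cache2, mq2.
Found api3.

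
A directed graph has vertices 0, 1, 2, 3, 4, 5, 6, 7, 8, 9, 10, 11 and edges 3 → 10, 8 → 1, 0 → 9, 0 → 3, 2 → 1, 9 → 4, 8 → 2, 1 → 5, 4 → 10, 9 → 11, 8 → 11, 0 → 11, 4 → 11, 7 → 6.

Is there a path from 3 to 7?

No

Explore from 3.
Distance 1: reach 10.
The search from 3 is exhausted; no directed path reaches 7.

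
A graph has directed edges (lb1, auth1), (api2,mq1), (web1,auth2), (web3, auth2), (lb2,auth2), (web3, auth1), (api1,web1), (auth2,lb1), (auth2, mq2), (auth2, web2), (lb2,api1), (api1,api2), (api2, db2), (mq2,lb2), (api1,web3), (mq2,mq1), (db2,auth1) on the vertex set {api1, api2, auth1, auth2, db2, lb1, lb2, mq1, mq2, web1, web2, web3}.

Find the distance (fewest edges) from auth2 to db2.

Distance 0: auth2.
Distance 1: lb1, mq2, web2.
Distance 2: auth1, lb2, mq1.
Distance 3: api1.
Distance 4: api2, web1, web3.
Distance 5: db2 — contains db2.

5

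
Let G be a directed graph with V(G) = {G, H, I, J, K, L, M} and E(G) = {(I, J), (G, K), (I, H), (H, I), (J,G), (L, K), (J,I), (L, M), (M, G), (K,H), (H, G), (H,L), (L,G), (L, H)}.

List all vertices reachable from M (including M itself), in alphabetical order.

G, H, I, J, K, L, M

Start at M.
Its neighbours: G.
Then their neighbours: K.
Then next layer: H.
Then next layer: I, L.
Then next layer: J.
Every vertex is now reached.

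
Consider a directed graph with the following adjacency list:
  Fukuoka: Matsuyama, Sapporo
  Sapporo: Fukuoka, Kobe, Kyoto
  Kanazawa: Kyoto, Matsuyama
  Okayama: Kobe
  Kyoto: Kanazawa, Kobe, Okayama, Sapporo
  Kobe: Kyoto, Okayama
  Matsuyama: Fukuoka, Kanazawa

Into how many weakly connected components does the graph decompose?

From Fukuoka: component {Fukuoka, Kanazawa, Kobe, Kyoto, Matsuyama, Okayama, Sapporo}.
That's 1 component.

1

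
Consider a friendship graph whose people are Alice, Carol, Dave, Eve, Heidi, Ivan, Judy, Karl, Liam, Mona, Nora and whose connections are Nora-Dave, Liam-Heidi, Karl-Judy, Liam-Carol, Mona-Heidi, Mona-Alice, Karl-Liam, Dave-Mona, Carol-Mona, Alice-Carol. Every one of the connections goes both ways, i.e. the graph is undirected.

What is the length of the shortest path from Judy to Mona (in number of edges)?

Distance 0: Judy.
Distance 1: Karl.
Distance 2: Liam.
Distance 3: Carol, Heidi.
Distance 4: Alice, Mona — contains Mona.

4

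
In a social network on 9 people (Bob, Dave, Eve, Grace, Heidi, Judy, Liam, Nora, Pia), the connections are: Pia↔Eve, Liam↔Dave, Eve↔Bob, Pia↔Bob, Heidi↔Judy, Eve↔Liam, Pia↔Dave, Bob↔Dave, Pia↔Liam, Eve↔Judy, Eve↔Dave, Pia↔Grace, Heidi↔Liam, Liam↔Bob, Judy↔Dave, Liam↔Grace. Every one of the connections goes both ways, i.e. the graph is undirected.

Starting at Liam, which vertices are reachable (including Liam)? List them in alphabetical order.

Bob, Dave, Eve, Grace, Heidi, Judy, Liam, Pia

Start at Liam.
Its neighbours: Bob, Dave, Eve, Grace, Heidi, Pia.
Then their neighbours: Judy.
Nothing further is reachable.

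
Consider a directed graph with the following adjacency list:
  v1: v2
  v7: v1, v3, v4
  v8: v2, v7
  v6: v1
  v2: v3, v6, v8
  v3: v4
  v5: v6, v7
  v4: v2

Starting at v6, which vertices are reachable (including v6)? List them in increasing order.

v1, v2, v3, v4, v6, v7, v8

Start at v6.
Its neighbours: v1.
Then their neighbours: v2.
Then next layer: v3, v8.
Then next layer: v4, v7.
Nothing further is reachable.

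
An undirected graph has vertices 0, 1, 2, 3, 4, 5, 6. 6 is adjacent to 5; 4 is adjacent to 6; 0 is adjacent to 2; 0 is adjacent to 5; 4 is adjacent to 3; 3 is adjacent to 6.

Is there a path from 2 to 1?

Explore from 2.
Distance 1: reach 0.
Distance 2: reach 5.
Distance 3: reach 6.
Distance 4: reach 3, 4.
The search is exhausted without reaching 1; it lies in a different component.

No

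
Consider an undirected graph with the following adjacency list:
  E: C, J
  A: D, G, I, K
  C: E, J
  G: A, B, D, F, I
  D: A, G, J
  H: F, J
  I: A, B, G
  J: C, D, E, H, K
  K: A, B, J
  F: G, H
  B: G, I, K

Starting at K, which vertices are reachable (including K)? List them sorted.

Start at K.
Its neighbours: A, B, J.
Then their neighbours: C, D, E, G, H, I.
Then next layer: F.
Every vertex is now reached.

A, B, C, D, E, F, G, H, I, J, K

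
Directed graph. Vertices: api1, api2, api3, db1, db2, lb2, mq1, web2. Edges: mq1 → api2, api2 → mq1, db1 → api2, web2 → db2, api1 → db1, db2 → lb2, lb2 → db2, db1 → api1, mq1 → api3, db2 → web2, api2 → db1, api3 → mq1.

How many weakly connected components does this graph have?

2

From api1: component {api1, api2, api3, db1, mq1}.
From db2: component {db2, lb2, web2}.
That's 2 components.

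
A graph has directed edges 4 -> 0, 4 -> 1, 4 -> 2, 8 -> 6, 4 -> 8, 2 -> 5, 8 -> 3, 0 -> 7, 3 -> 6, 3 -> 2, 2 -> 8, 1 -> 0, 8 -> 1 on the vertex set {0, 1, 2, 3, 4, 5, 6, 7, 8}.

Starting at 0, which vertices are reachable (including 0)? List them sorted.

0, 7

Start at 0.
Its neighbours: 7.
Nothing further is reachable.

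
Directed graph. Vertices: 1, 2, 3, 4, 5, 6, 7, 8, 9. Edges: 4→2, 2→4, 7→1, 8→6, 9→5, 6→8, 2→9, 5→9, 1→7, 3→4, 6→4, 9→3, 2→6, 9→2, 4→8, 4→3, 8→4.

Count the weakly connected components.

From 1: component {1, 7}.
From 2: component {2, 3, 4, 5, 6, 8, 9}.
That's 2 components.

2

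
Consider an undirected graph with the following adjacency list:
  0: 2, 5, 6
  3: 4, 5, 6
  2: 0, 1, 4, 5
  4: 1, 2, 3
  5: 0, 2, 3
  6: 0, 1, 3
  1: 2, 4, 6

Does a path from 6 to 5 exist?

Explore from 6.
Distance 1: reach 0, 1, 3.
Distance 2: reach 2, 4, 5.
Found 5.

Yes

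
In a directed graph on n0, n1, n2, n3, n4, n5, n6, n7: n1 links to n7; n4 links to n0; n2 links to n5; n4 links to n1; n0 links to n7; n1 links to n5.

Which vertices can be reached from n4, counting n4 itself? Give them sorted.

n0, n1, n4, n5, n7

Start at n4.
Its neighbours: n0, n1.
Then their neighbours: n5, n7.
Nothing further is reachable.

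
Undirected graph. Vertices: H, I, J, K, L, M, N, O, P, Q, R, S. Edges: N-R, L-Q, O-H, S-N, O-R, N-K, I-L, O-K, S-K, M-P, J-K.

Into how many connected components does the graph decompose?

From H: component {H, J, K, N, O, R, S}.
From I: component {I, L, Q}.
From M: component {M, P}.
That's 3 components.

3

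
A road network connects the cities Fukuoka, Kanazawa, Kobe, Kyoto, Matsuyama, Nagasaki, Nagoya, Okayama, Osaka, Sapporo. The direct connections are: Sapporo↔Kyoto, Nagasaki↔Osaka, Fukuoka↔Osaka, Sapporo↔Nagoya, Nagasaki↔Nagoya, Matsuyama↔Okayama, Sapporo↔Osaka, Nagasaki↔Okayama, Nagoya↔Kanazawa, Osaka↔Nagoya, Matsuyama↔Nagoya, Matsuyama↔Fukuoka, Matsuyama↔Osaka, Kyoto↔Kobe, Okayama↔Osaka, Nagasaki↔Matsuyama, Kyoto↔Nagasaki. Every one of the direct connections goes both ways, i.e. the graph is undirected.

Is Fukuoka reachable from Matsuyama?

Yes

Explore from Matsuyama.
Distance 1: reach Fukuoka, Nagasaki, Nagoya, Okayama, Osaka.
Found Fukuoka.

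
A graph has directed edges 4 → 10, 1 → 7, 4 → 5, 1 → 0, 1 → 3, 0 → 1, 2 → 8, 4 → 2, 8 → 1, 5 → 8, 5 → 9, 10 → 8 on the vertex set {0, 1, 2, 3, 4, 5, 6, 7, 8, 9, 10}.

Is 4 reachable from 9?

No

9 has no outgoing edges, so nothing is reachable from it.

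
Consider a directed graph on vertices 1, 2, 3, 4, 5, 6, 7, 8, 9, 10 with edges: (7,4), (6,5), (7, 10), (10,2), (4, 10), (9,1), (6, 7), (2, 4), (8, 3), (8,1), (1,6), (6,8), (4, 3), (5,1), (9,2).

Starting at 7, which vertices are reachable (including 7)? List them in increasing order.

Start at 7.
Its neighbours: 4, 10.
Then their neighbours: 2, 3.
Nothing further is reachable.

2, 3, 4, 7, 10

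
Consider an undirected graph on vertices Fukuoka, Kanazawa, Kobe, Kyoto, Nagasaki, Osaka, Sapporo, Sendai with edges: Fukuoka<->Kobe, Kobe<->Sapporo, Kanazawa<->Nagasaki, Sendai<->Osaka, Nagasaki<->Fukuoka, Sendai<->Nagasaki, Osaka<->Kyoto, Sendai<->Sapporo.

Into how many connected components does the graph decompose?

1

From Fukuoka: component {Fukuoka, Kanazawa, Kobe, Kyoto, Nagasaki, Osaka, Sapporo, Sendai}.
That's 1 component.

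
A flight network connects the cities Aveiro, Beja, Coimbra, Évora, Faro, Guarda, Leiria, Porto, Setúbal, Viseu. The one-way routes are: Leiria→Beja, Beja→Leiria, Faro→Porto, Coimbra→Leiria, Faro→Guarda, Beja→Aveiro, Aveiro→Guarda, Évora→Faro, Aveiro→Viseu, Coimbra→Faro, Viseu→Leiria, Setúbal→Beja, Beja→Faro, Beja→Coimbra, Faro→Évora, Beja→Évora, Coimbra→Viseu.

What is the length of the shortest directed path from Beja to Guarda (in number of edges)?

Distance 0: Beja.
Distance 1: Aveiro, Coimbra, Évora, Faro, Leiria.
Distance 2: Guarda, Porto, Viseu — contains Guarda.

2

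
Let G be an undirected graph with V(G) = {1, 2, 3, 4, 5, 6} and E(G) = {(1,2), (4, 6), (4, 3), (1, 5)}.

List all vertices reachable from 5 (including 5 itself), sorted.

Start at 5.
Its neighbours: 1.
Then their neighbours: 2.
Nothing further is reachable.

1, 2, 5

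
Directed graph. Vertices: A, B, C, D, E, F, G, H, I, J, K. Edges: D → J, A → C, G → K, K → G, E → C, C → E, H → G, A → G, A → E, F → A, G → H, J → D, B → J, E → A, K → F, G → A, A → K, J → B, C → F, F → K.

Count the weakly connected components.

3

From A: component {A, C, E, F, G, H, K}.
From B: component {B, D, J}.
From I: component {I}.
That's 3 components.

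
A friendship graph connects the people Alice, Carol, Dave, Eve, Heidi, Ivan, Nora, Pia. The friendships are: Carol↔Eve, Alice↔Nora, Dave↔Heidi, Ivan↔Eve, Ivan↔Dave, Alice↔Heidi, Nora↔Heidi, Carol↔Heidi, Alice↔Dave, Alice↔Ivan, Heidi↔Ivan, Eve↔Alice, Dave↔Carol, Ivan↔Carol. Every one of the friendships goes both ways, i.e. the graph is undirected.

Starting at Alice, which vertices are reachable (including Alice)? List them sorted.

Alice, Carol, Dave, Eve, Heidi, Ivan, Nora

Start at Alice.
Its neighbours: Dave, Eve, Heidi, Ivan, Nora.
Then their neighbours: Carol.
Nothing further is reachable.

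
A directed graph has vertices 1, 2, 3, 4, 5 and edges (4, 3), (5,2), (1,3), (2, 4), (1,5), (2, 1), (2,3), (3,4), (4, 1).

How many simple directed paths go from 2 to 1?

3

2→1
2→3→4→1
2→4→1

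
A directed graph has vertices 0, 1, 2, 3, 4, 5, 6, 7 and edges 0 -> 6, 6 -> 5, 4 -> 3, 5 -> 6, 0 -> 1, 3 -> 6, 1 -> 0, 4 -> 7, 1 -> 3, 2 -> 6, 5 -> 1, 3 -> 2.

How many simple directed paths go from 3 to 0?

2

3→2→6→5→1→0
3→6→5→1→0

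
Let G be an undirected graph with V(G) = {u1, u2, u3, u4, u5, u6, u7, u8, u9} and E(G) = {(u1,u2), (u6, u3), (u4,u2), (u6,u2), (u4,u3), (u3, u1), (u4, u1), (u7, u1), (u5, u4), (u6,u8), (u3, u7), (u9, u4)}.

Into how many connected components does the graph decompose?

1

From u1: component {u1, u2, u3, u4, u5, u6, u7, u8, u9}.
That's 1 component.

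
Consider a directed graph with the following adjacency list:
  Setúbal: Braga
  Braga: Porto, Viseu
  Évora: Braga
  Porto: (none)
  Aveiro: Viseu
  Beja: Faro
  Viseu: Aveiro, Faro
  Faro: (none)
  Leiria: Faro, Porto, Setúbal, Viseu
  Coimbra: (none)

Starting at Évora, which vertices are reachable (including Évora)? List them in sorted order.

Aveiro, Braga, Évora, Faro, Porto, Viseu

Start at Évora.
Its neighbours: Braga.
Then their neighbours: Porto, Viseu.
Then next layer: Aveiro, Faro.
Nothing further is reachable.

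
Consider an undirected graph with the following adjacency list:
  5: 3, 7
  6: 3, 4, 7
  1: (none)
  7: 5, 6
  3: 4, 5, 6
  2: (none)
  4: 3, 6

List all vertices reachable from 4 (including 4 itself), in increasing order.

3, 4, 5, 6, 7

Start at 4.
Its neighbours: 3, 6.
Then their neighbours: 5, 7.
Nothing further is reachable.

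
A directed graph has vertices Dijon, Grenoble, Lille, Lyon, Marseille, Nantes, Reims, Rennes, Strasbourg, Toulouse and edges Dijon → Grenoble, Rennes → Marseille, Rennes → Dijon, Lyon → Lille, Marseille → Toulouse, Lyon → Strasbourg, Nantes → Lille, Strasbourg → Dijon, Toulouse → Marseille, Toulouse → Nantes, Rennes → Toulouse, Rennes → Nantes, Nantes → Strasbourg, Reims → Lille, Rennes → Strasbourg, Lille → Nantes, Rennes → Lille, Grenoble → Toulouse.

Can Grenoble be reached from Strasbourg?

Explore from Strasbourg.
Distance 1: reach Dijon.
Distance 2: reach Grenoble.
Found Grenoble.

Yes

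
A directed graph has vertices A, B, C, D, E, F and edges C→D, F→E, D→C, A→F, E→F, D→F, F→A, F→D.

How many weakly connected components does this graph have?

2

From A: component {A, C, D, E, F}.
From B: component {B}.
That's 2 components.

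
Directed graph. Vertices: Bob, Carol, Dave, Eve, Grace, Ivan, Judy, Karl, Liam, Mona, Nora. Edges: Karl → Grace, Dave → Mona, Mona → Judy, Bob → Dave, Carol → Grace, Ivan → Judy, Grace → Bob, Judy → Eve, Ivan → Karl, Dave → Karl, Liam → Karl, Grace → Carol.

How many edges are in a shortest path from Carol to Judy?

5

Distance 0: Carol.
Distance 1: Grace.
Distance 2: Bob.
Distance 3: Dave.
Distance 4: Karl, Mona.
Distance 5: Judy — contains Judy.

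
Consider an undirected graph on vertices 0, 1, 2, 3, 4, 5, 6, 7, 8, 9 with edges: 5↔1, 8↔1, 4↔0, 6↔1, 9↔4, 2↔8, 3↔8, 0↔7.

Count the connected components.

2

From 0: component {0, 4, 7, 9}.
From 1: component {1, 2, 3, 5, 6, 8}.
That's 2 components.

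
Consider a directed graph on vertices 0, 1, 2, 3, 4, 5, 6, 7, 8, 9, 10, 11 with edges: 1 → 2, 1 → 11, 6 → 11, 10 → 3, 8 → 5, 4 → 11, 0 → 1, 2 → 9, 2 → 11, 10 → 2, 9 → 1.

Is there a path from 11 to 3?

11 has no outgoing edges, so nothing is reachable from it.

No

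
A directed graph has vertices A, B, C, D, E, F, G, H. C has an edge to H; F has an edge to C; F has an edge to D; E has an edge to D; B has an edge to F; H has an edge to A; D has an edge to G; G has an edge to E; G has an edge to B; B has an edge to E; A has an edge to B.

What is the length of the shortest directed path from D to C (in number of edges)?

4

Distance 0: D.
Distance 1: G.
Distance 2: B, E.
Distance 3: F.
Distance 4: C — contains C.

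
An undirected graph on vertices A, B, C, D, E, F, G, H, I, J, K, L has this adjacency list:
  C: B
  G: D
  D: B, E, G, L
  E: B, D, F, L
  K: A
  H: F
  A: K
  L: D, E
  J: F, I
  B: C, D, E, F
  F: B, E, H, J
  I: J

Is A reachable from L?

Explore from L.
Distance 1: reach D, E.
Distance 2: reach B, F, G.
Distance 3: reach C, H, J.
Distance 4: reach I.
The search is exhausted without reaching A; it lies in a different component.

No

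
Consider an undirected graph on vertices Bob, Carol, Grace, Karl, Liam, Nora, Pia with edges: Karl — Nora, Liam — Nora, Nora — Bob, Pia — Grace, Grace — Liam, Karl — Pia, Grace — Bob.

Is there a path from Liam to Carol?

No

Explore from Liam.
Distance 1: reach Grace, Nora.
Distance 2: reach Bob, Karl, Pia.
The search is exhausted without reaching Carol; it lies in a different component.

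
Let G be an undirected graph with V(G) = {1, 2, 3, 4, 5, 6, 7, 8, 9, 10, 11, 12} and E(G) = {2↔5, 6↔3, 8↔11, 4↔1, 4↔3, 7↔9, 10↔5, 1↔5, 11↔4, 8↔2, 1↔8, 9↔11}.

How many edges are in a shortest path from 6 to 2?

Distance 0: 6.
Distance 1: 3.
Distance 2: 4.
Distance 3: 1, 11.
Distance 4: 5, 8, 9.
Distance 5: 2, 7, 10 — contains 2.

5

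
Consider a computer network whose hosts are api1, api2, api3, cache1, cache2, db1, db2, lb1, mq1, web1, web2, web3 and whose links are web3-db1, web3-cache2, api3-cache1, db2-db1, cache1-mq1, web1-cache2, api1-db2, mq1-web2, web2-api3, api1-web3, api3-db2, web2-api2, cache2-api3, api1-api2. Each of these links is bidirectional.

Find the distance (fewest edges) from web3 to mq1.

4

Distance 0: web3.
Distance 1: api1, cache2, db1.
Distance 2: api2, api3, db2, web1.
Distance 3: cache1, web2.
Distance 4: mq1 — contains mq1.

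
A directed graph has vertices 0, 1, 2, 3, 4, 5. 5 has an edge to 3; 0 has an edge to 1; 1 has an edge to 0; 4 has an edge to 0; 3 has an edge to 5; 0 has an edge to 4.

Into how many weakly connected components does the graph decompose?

3

From 0: component {0, 1, 4}.
From 2: component {2}.
From 3: component {3, 5}.
That's 3 components.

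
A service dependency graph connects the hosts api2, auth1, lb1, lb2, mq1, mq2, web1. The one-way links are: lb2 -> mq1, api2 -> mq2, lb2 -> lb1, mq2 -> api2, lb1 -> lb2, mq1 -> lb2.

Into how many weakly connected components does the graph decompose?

4

From api2: component {api2, mq2}.
From auth1: component {auth1}.
From lb1: component {lb1, lb2, mq1}.
From web1: component {web1}.
That's 4 components.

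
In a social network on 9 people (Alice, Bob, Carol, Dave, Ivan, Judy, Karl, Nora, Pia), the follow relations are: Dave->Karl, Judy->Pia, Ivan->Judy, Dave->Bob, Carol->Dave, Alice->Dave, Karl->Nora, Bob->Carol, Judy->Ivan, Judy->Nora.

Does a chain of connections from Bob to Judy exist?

Explore from Bob.
Distance 1: reach Carol.
Distance 2: reach Dave.
Distance 3: reach Karl.
Distance 4: reach Nora.
The search from Bob is exhausted; no directed path reaches Judy.

No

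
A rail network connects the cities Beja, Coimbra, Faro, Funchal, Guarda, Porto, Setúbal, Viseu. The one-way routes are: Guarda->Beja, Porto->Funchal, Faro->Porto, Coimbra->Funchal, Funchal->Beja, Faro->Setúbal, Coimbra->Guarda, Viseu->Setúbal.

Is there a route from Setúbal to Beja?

Setúbal has no outgoing edges, so nothing is reachable from it.

No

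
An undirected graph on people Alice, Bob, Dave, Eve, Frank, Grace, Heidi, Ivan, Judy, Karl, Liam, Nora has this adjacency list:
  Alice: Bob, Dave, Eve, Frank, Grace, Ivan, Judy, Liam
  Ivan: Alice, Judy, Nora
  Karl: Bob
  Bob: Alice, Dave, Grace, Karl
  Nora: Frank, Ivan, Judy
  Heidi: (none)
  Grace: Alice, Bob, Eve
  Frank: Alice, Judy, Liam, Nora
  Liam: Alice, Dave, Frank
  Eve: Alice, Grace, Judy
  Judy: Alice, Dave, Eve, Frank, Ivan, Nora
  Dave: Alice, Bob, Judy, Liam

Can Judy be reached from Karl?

Yes

Explore from Karl.
Distance 1: reach Bob.
Distance 2: reach Alice, Dave, Grace.
Distance 3: reach Eve, Frank, Ivan, Judy, Liam.
Found Judy.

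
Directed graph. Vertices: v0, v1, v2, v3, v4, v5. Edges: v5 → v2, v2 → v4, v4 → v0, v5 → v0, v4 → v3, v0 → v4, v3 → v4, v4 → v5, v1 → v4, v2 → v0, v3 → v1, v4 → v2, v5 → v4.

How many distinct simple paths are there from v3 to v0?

8

v3→v1→v4→v0
v3→v1→v4→v2→v0
v3→v1→v4→v5→v0
v3→v1→v4→v5→v2→v0
v3→v4→v0
v3→v4→v2→v0
v3→v4→v5→v0
v3→v4→v5→v2→v0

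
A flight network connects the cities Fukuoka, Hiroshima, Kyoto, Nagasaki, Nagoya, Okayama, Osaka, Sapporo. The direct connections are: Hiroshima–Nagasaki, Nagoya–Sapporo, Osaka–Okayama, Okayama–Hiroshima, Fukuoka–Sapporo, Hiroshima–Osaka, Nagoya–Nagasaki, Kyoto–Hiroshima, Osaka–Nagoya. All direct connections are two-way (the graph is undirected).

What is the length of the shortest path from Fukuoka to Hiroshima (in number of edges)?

Distance 0: Fukuoka.
Distance 1: Sapporo.
Distance 2: Nagoya.
Distance 3: Nagasaki, Osaka.
Distance 4: Hiroshima, Okayama — contains Hiroshima.

4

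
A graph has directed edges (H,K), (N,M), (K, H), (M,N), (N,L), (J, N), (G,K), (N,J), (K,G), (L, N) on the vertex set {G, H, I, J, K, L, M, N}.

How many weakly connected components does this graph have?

3

From G: component {G, H, K}.
From I: component {I}.
From J: component {J, L, M, N}.
That's 3 components.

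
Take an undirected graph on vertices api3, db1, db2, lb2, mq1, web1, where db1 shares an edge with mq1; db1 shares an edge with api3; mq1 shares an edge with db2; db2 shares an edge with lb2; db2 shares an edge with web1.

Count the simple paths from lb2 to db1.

1

lb2–db2–mq1–db1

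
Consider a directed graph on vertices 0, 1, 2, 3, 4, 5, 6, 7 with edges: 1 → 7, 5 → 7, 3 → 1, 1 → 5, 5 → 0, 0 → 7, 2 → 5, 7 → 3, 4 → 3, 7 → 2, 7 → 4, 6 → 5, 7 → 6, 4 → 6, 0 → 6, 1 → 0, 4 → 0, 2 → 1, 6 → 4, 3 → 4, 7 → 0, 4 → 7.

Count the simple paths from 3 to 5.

21

3→1→0→6→4→7→2→5
3→1→0→6→5
3→1→0→7→2→5
3→1→0→7→4→6→5
3→1→0→7→6→5
3→1→5
3→1→7→0→6→5
3→1→7→2→5
... and 13 more.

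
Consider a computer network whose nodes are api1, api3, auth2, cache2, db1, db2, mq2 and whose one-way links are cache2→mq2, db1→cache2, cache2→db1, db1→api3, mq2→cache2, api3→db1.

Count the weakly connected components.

From api1: component {api1}.
From api3: component {api3, cache2, db1, mq2}.
From auth2: component {auth2}.
From db2: component {db2}.
That's 4 components.

4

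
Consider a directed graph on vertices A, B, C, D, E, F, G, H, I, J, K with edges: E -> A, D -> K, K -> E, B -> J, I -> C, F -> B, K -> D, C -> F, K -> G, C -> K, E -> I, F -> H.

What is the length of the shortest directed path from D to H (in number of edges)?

6

Distance 0: D.
Distance 1: K.
Distance 2: E, G.
Distance 3: A, I.
Distance 4: C.
Distance 5: F.
Distance 6: B, H — contains H.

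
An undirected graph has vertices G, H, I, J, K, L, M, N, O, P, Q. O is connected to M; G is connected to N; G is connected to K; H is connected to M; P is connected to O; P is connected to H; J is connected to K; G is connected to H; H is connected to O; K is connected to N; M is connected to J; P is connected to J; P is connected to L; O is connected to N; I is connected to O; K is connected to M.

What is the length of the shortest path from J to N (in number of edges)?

Distance 0: J.
Distance 1: K, M, P.
Distance 2: G, H, L, N, O — contains N.

2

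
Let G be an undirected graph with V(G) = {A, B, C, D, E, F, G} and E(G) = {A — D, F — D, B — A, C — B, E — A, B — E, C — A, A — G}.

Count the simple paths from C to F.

3

C–A–D–F
C–B–A–D–F
C–B–E–A–D–F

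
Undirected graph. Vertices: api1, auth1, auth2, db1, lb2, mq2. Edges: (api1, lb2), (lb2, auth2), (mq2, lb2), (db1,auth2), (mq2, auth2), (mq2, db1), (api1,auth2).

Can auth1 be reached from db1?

No

Explore from db1.
Distance 1: reach auth2, mq2.
Distance 2: reach api1, lb2.
The search is exhausted without reaching auth1; it lies in a different component.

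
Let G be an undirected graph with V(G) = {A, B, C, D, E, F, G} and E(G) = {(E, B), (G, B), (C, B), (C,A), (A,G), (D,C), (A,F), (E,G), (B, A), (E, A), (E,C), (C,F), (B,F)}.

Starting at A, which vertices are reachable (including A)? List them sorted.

A, B, C, D, E, F, G

Start at A.
Its neighbours: B, C, E, F, G.
Then their neighbours: D.
Every vertex is now reached.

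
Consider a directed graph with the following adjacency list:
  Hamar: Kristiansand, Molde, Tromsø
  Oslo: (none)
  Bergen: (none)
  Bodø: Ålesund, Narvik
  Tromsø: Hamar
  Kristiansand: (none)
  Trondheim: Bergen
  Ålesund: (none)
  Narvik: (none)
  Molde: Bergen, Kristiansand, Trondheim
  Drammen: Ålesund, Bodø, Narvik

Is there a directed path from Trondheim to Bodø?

No

Explore from Trondheim.
Distance 1: reach Bergen.
The search from Trondheim is exhausted; no directed path reaches Bodø.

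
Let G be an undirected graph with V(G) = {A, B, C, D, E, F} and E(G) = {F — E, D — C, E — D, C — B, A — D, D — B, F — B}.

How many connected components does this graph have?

From A: component {A, B, C, D, E, F}.
That's 1 component.

1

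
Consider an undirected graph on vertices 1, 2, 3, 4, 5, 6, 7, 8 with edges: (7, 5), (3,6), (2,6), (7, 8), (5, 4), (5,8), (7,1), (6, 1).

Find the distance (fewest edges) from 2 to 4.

5

Distance 0: 2.
Distance 1: 6.
Distance 2: 1, 3.
Distance 3: 7.
Distance 4: 5, 8.
Distance 5: 4 — contains 4.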